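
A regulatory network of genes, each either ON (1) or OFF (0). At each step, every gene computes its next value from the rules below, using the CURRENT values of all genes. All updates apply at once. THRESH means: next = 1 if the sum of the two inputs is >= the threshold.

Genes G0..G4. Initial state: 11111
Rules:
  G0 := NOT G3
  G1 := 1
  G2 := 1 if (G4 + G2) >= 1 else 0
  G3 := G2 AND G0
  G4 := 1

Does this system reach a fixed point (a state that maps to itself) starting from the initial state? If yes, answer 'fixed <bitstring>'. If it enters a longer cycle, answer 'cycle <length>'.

Step 0: 11111
Step 1: G0=NOT G3=NOT 1=0 G1=1(const) G2=(1+1>=1)=1 G3=G2&G0=1&1=1 G4=1(const) -> 01111
Step 2: G0=NOT G3=NOT 1=0 G1=1(const) G2=(1+1>=1)=1 G3=G2&G0=1&0=0 G4=1(const) -> 01101
Step 3: G0=NOT G3=NOT 0=1 G1=1(const) G2=(1+1>=1)=1 G3=G2&G0=1&0=0 G4=1(const) -> 11101
Step 4: G0=NOT G3=NOT 0=1 G1=1(const) G2=(1+1>=1)=1 G3=G2&G0=1&1=1 G4=1(const) -> 11111
Cycle of length 4 starting at step 0 -> no fixed point

Answer: cycle 4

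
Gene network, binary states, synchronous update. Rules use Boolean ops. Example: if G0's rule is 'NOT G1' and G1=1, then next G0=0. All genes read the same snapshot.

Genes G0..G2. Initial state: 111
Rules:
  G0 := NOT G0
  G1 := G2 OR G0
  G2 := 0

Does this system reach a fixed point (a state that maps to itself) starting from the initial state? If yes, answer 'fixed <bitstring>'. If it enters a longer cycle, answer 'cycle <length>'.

Step 0: 111
Step 1: G0=NOT G0=NOT 1=0 G1=G2|G0=1|1=1 G2=0(const) -> 010
Step 2: G0=NOT G0=NOT 0=1 G1=G2|G0=0|0=0 G2=0(const) -> 100
Step 3: G0=NOT G0=NOT 1=0 G1=G2|G0=0|1=1 G2=0(const) -> 010
Cycle of length 2 starting at step 1 -> no fixed point

Answer: cycle 2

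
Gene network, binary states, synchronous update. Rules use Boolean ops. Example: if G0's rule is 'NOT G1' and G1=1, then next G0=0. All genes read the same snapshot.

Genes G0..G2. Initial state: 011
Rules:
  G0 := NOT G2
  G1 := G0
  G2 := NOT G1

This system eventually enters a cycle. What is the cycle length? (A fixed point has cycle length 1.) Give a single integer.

Answer: 3

Derivation:
Step 0: 011
Step 1: G0=NOT G2=NOT 1=0 G1=G0=0 G2=NOT G1=NOT 1=0 -> 000
Step 2: G0=NOT G2=NOT 0=1 G1=G0=0 G2=NOT G1=NOT 0=1 -> 101
Step 3: G0=NOT G2=NOT 1=0 G1=G0=1 G2=NOT G1=NOT 0=1 -> 011
State from step 3 equals state from step 0 -> cycle length 3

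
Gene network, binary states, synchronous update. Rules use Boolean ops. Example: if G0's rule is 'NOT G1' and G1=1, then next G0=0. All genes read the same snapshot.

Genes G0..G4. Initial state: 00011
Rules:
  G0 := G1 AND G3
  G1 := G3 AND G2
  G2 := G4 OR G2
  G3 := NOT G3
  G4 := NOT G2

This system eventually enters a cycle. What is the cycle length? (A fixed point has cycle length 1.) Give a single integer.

Answer: 2

Derivation:
Step 0: 00011
Step 1: G0=G1&G3=0&1=0 G1=G3&G2=1&0=0 G2=G4|G2=1|0=1 G3=NOT G3=NOT 1=0 G4=NOT G2=NOT 0=1 -> 00101
Step 2: G0=G1&G3=0&0=0 G1=G3&G2=0&1=0 G2=G4|G2=1|1=1 G3=NOT G3=NOT 0=1 G4=NOT G2=NOT 1=0 -> 00110
Step 3: G0=G1&G3=0&1=0 G1=G3&G2=1&1=1 G2=G4|G2=0|1=1 G3=NOT G3=NOT 1=0 G4=NOT G2=NOT 1=0 -> 01100
Step 4: G0=G1&G3=1&0=0 G1=G3&G2=0&1=0 G2=G4|G2=0|1=1 G3=NOT G3=NOT 0=1 G4=NOT G2=NOT 1=0 -> 00110
State from step 4 equals state from step 2 -> cycle length 2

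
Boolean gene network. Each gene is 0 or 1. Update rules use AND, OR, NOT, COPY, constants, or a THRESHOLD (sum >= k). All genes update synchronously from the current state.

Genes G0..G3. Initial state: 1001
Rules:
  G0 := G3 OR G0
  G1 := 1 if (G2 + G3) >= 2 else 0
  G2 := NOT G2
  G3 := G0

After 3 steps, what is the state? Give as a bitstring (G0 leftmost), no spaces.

Step 1: G0=G3|G0=1|1=1 G1=(0+1>=2)=0 G2=NOT G2=NOT 0=1 G3=G0=1 -> 1011
Step 2: G0=G3|G0=1|1=1 G1=(1+1>=2)=1 G2=NOT G2=NOT 1=0 G3=G0=1 -> 1101
Step 3: G0=G3|G0=1|1=1 G1=(0+1>=2)=0 G2=NOT G2=NOT 0=1 G3=G0=1 -> 1011

1011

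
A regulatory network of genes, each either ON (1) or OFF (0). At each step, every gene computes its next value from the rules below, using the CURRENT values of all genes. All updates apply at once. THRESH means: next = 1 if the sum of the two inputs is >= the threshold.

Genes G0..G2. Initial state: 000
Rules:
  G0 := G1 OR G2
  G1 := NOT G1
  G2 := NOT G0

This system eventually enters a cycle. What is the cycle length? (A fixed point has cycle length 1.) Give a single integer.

Step 0: 000
Step 1: G0=G1|G2=0|0=0 G1=NOT G1=NOT 0=1 G2=NOT G0=NOT 0=1 -> 011
Step 2: G0=G1|G2=1|1=1 G1=NOT G1=NOT 1=0 G2=NOT G0=NOT 0=1 -> 101
Step 3: G0=G1|G2=0|1=1 G1=NOT G1=NOT 0=1 G2=NOT G0=NOT 1=0 -> 110
Step 4: G0=G1|G2=1|0=1 G1=NOT G1=NOT 1=0 G2=NOT G0=NOT 1=0 -> 100
Step 5: G0=G1|G2=0|0=0 G1=NOT G1=NOT 0=1 G2=NOT G0=NOT 1=0 -> 010
Step 6: G0=G1|G2=1|0=1 G1=NOT G1=NOT 1=0 G2=NOT G0=NOT 0=1 -> 101
State from step 6 equals state from step 2 -> cycle length 4

Answer: 4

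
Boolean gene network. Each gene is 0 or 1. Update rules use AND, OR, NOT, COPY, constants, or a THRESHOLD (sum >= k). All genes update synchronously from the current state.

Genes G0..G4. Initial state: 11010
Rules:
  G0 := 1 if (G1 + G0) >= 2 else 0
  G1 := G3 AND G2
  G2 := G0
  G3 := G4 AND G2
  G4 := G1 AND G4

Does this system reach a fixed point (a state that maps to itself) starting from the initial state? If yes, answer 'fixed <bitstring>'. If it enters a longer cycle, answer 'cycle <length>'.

Step 0: 11010
Step 1: G0=(1+1>=2)=1 G1=G3&G2=1&0=0 G2=G0=1 G3=G4&G2=0&0=0 G4=G1&G4=1&0=0 -> 10100
Step 2: G0=(0+1>=2)=0 G1=G3&G2=0&1=0 G2=G0=1 G3=G4&G2=0&1=0 G4=G1&G4=0&0=0 -> 00100
Step 3: G0=(0+0>=2)=0 G1=G3&G2=0&1=0 G2=G0=0 G3=G4&G2=0&1=0 G4=G1&G4=0&0=0 -> 00000
Step 4: G0=(0+0>=2)=0 G1=G3&G2=0&0=0 G2=G0=0 G3=G4&G2=0&0=0 G4=G1&G4=0&0=0 -> 00000
Fixed point reached at step 3: 00000

Answer: fixed 00000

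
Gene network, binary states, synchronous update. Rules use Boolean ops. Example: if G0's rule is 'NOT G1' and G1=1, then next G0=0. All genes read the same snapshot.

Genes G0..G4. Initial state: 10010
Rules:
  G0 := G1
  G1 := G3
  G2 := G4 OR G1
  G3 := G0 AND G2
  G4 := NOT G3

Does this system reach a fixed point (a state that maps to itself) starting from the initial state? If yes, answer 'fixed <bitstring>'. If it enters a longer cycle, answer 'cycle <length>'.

Answer: cycle 3

Derivation:
Step 0: 10010
Step 1: G0=G1=0 G1=G3=1 G2=G4|G1=0|0=0 G3=G0&G2=1&0=0 G4=NOT G3=NOT 1=0 -> 01000
Step 2: G0=G1=1 G1=G3=0 G2=G4|G1=0|1=1 G3=G0&G2=0&0=0 G4=NOT G3=NOT 0=1 -> 10101
Step 3: G0=G1=0 G1=G3=0 G2=G4|G1=1|0=1 G3=G0&G2=1&1=1 G4=NOT G3=NOT 0=1 -> 00111
Step 4: G0=G1=0 G1=G3=1 G2=G4|G1=1|0=1 G3=G0&G2=0&1=0 G4=NOT G3=NOT 1=0 -> 01100
Step 5: G0=G1=1 G1=G3=0 G2=G4|G1=0|1=1 G3=G0&G2=0&1=0 G4=NOT G3=NOT 0=1 -> 10101
Cycle of length 3 starting at step 2 -> no fixed point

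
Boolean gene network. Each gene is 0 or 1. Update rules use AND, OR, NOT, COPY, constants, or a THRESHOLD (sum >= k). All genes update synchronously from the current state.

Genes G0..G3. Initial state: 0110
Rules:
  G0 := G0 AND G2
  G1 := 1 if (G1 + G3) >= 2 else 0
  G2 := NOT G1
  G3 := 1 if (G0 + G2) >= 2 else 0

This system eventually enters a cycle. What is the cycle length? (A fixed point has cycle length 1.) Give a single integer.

Answer: 1

Derivation:
Step 0: 0110
Step 1: G0=G0&G2=0&1=0 G1=(1+0>=2)=0 G2=NOT G1=NOT 1=0 G3=(0+1>=2)=0 -> 0000
Step 2: G0=G0&G2=0&0=0 G1=(0+0>=2)=0 G2=NOT G1=NOT 0=1 G3=(0+0>=2)=0 -> 0010
Step 3: G0=G0&G2=0&1=0 G1=(0+0>=2)=0 G2=NOT G1=NOT 0=1 G3=(0+1>=2)=0 -> 0010
State from step 3 equals state from step 2 -> cycle length 1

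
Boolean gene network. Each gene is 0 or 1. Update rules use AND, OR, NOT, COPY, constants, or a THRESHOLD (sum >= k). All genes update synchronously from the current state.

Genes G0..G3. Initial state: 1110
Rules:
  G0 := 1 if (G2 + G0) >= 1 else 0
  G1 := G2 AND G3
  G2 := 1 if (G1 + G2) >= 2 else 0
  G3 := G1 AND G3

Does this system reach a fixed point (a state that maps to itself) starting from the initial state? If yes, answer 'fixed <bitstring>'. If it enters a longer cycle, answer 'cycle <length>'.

Step 0: 1110
Step 1: G0=(1+1>=1)=1 G1=G2&G3=1&0=0 G2=(1+1>=2)=1 G3=G1&G3=1&0=0 -> 1010
Step 2: G0=(1+1>=1)=1 G1=G2&G3=1&0=0 G2=(0+1>=2)=0 G3=G1&G3=0&0=0 -> 1000
Step 3: G0=(0+1>=1)=1 G1=G2&G3=0&0=0 G2=(0+0>=2)=0 G3=G1&G3=0&0=0 -> 1000
Fixed point reached at step 2: 1000

Answer: fixed 1000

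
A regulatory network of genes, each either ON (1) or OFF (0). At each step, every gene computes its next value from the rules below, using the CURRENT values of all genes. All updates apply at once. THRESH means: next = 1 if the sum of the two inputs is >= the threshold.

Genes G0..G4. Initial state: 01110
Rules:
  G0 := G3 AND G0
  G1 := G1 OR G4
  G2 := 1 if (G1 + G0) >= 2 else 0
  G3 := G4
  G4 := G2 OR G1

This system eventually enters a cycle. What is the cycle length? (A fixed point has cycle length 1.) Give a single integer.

Step 0: 01110
Step 1: G0=G3&G0=1&0=0 G1=G1|G4=1|0=1 G2=(1+0>=2)=0 G3=G4=0 G4=G2|G1=1|1=1 -> 01001
Step 2: G0=G3&G0=0&0=0 G1=G1|G4=1|1=1 G2=(1+0>=2)=0 G3=G4=1 G4=G2|G1=0|1=1 -> 01011
Step 3: G0=G3&G0=1&0=0 G1=G1|G4=1|1=1 G2=(1+0>=2)=0 G3=G4=1 G4=G2|G1=0|1=1 -> 01011
State from step 3 equals state from step 2 -> cycle length 1

Answer: 1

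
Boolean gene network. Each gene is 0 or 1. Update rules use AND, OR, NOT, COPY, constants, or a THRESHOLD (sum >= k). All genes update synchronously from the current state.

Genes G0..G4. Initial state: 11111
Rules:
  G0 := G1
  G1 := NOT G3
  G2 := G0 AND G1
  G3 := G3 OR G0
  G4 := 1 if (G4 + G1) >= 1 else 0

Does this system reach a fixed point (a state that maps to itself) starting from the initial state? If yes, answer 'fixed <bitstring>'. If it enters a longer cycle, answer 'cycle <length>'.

Step 0: 11111
Step 1: G0=G1=1 G1=NOT G3=NOT 1=0 G2=G0&G1=1&1=1 G3=G3|G0=1|1=1 G4=(1+1>=1)=1 -> 10111
Step 2: G0=G1=0 G1=NOT G3=NOT 1=0 G2=G0&G1=1&0=0 G3=G3|G0=1|1=1 G4=(1+0>=1)=1 -> 00011
Step 3: G0=G1=0 G1=NOT G3=NOT 1=0 G2=G0&G1=0&0=0 G3=G3|G0=1|0=1 G4=(1+0>=1)=1 -> 00011
Fixed point reached at step 2: 00011

Answer: fixed 00011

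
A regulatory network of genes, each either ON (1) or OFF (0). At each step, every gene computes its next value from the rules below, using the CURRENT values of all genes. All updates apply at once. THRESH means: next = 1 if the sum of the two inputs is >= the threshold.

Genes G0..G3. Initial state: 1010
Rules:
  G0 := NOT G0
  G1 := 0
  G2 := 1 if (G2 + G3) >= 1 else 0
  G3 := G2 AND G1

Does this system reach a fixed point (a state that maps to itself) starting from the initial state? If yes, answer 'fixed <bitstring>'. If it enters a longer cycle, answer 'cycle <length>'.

Step 0: 1010
Step 1: G0=NOT G0=NOT 1=0 G1=0(const) G2=(1+0>=1)=1 G3=G2&G1=1&0=0 -> 0010
Step 2: G0=NOT G0=NOT 0=1 G1=0(const) G2=(1+0>=1)=1 G3=G2&G1=1&0=0 -> 1010
Cycle of length 2 starting at step 0 -> no fixed point

Answer: cycle 2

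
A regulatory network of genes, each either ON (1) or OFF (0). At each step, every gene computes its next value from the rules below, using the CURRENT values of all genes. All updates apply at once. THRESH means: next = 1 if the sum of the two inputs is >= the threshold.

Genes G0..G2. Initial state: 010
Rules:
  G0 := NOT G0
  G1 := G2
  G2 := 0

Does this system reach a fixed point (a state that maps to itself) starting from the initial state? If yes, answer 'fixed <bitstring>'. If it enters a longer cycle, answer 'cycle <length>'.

Step 0: 010
Step 1: G0=NOT G0=NOT 0=1 G1=G2=0 G2=0(const) -> 100
Step 2: G0=NOT G0=NOT 1=0 G1=G2=0 G2=0(const) -> 000
Step 3: G0=NOT G0=NOT 0=1 G1=G2=0 G2=0(const) -> 100
Cycle of length 2 starting at step 1 -> no fixed point

Answer: cycle 2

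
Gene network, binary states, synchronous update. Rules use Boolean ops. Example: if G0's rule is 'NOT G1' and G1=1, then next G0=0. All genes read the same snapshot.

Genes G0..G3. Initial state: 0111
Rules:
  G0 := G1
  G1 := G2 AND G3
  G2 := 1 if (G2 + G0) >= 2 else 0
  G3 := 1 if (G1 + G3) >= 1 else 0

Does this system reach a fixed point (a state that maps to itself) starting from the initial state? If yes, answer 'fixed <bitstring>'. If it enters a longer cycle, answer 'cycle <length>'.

Step 0: 0111
Step 1: G0=G1=1 G1=G2&G3=1&1=1 G2=(1+0>=2)=0 G3=(1+1>=1)=1 -> 1101
Step 2: G0=G1=1 G1=G2&G3=0&1=0 G2=(0+1>=2)=0 G3=(1+1>=1)=1 -> 1001
Step 3: G0=G1=0 G1=G2&G3=0&1=0 G2=(0+1>=2)=0 G3=(0+1>=1)=1 -> 0001
Step 4: G0=G1=0 G1=G2&G3=0&1=0 G2=(0+0>=2)=0 G3=(0+1>=1)=1 -> 0001
Fixed point reached at step 3: 0001

Answer: fixed 0001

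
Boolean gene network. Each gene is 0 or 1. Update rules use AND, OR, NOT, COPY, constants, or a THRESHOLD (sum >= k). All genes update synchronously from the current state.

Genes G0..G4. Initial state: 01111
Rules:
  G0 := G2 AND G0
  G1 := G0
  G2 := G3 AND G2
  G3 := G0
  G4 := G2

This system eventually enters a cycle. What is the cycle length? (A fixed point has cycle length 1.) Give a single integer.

Step 0: 01111
Step 1: G0=G2&G0=1&0=0 G1=G0=0 G2=G3&G2=1&1=1 G3=G0=0 G4=G2=1 -> 00101
Step 2: G0=G2&G0=1&0=0 G1=G0=0 G2=G3&G2=0&1=0 G3=G0=0 G4=G2=1 -> 00001
Step 3: G0=G2&G0=0&0=0 G1=G0=0 G2=G3&G2=0&0=0 G3=G0=0 G4=G2=0 -> 00000
Step 4: G0=G2&G0=0&0=0 G1=G0=0 G2=G3&G2=0&0=0 G3=G0=0 G4=G2=0 -> 00000
State from step 4 equals state from step 3 -> cycle length 1

Answer: 1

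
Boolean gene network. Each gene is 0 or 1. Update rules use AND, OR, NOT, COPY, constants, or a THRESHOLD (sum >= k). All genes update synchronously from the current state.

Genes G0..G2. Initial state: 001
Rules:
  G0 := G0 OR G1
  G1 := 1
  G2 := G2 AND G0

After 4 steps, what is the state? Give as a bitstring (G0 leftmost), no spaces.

Step 1: G0=G0|G1=0|0=0 G1=1(const) G2=G2&G0=1&0=0 -> 010
Step 2: G0=G0|G1=0|1=1 G1=1(const) G2=G2&G0=0&0=0 -> 110
Step 3: G0=G0|G1=1|1=1 G1=1(const) G2=G2&G0=0&1=0 -> 110
Step 4: G0=G0|G1=1|1=1 G1=1(const) G2=G2&G0=0&1=0 -> 110

110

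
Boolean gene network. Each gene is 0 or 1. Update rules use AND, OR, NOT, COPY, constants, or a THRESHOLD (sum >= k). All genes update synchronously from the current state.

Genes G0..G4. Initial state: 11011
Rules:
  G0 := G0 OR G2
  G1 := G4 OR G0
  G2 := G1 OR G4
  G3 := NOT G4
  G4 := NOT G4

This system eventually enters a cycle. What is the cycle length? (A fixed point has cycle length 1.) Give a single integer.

Answer: 2

Derivation:
Step 0: 11011
Step 1: G0=G0|G2=1|0=1 G1=G4|G0=1|1=1 G2=G1|G4=1|1=1 G3=NOT G4=NOT 1=0 G4=NOT G4=NOT 1=0 -> 11100
Step 2: G0=G0|G2=1|1=1 G1=G4|G0=0|1=1 G2=G1|G4=1|0=1 G3=NOT G4=NOT 0=1 G4=NOT G4=NOT 0=1 -> 11111
Step 3: G0=G0|G2=1|1=1 G1=G4|G0=1|1=1 G2=G1|G4=1|1=1 G3=NOT G4=NOT 1=0 G4=NOT G4=NOT 1=0 -> 11100
State from step 3 equals state from step 1 -> cycle length 2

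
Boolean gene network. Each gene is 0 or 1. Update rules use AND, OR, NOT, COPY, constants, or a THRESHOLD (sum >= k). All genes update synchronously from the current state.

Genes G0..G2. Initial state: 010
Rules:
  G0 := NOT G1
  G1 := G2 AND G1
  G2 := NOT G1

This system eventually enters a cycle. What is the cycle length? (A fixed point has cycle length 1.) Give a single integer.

Step 0: 010
Step 1: G0=NOT G1=NOT 1=0 G1=G2&G1=0&1=0 G2=NOT G1=NOT 1=0 -> 000
Step 2: G0=NOT G1=NOT 0=1 G1=G2&G1=0&0=0 G2=NOT G1=NOT 0=1 -> 101
Step 3: G0=NOT G1=NOT 0=1 G1=G2&G1=1&0=0 G2=NOT G1=NOT 0=1 -> 101
State from step 3 equals state from step 2 -> cycle length 1

Answer: 1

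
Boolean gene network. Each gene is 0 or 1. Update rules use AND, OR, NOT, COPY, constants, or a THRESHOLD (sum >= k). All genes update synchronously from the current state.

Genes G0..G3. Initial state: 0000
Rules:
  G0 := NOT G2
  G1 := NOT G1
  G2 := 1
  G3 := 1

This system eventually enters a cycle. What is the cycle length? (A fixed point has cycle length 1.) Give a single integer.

Step 0: 0000
Step 1: G0=NOT G2=NOT 0=1 G1=NOT G1=NOT 0=1 G2=1(const) G3=1(const) -> 1111
Step 2: G0=NOT G2=NOT 1=0 G1=NOT G1=NOT 1=0 G2=1(const) G3=1(const) -> 0011
Step 3: G0=NOT G2=NOT 1=0 G1=NOT G1=NOT 0=1 G2=1(const) G3=1(const) -> 0111
Step 4: G0=NOT G2=NOT 1=0 G1=NOT G1=NOT 1=0 G2=1(const) G3=1(const) -> 0011
State from step 4 equals state from step 2 -> cycle length 2

Answer: 2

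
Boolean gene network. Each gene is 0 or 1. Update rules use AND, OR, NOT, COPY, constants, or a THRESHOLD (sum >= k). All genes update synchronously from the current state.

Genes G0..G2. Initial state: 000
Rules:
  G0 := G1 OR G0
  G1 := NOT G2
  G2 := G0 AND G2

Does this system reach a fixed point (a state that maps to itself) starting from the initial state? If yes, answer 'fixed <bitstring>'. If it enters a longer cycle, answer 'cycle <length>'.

Answer: fixed 110

Derivation:
Step 0: 000
Step 1: G0=G1|G0=0|0=0 G1=NOT G2=NOT 0=1 G2=G0&G2=0&0=0 -> 010
Step 2: G0=G1|G0=1|0=1 G1=NOT G2=NOT 0=1 G2=G0&G2=0&0=0 -> 110
Step 3: G0=G1|G0=1|1=1 G1=NOT G2=NOT 0=1 G2=G0&G2=1&0=0 -> 110
Fixed point reached at step 2: 110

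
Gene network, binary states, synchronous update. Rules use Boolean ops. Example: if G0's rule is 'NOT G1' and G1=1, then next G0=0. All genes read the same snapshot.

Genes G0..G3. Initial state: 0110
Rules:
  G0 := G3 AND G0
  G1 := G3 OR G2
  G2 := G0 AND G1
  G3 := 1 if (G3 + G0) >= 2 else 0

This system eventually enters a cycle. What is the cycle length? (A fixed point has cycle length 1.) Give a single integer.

Answer: 1

Derivation:
Step 0: 0110
Step 1: G0=G3&G0=0&0=0 G1=G3|G2=0|1=1 G2=G0&G1=0&1=0 G3=(0+0>=2)=0 -> 0100
Step 2: G0=G3&G0=0&0=0 G1=G3|G2=0|0=0 G2=G0&G1=0&1=0 G3=(0+0>=2)=0 -> 0000
Step 3: G0=G3&G0=0&0=0 G1=G3|G2=0|0=0 G2=G0&G1=0&0=0 G3=(0+0>=2)=0 -> 0000
State from step 3 equals state from step 2 -> cycle length 1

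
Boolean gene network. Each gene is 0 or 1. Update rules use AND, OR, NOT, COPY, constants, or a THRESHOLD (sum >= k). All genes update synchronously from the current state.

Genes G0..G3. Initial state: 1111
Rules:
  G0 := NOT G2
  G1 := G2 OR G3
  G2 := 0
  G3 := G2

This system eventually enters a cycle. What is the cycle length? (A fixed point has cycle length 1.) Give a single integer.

Answer: 1

Derivation:
Step 0: 1111
Step 1: G0=NOT G2=NOT 1=0 G1=G2|G3=1|1=1 G2=0(const) G3=G2=1 -> 0101
Step 2: G0=NOT G2=NOT 0=1 G1=G2|G3=0|1=1 G2=0(const) G3=G2=0 -> 1100
Step 3: G0=NOT G2=NOT 0=1 G1=G2|G3=0|0=0 G2=0(const) G3=G2=0 -> 1000
Step 4: G0=NOT G2=NOT 0=1 G1=G2|G3=0|0=0 G2=0(const) G3=G2=0 -> 1000
State from step 4 equals state from step 3 -> cycle length 1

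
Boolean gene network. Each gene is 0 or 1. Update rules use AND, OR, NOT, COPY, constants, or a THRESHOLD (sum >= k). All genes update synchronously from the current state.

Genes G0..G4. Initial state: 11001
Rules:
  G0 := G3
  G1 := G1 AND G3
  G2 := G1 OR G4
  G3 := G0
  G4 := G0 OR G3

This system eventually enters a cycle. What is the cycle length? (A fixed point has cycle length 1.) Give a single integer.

Answer: 2

Derivation:
Step 0: 11001
Step 1: G0=G3=0 G1=G1&G3=1&0=0 G2=G1|G4=1|1=1 G3=G0=1 G4=G0|G3=1|0=1 -> 00111
Step 2: G0=G3=1 G1=G1&G3=0&1=0 G2=G1|G4=0|1=1 G3=G0=0 G4=G0|G3=0|1=1 -> 10101
Step 3: G0=G3=0 G1=G1&G3=0&0=0 G2=G1|G4=0|1=1 G3=G0=1 G4=G0|G3=1|0=1 -> 00111
State from step 3 equals state from step 1 -> cycle length 2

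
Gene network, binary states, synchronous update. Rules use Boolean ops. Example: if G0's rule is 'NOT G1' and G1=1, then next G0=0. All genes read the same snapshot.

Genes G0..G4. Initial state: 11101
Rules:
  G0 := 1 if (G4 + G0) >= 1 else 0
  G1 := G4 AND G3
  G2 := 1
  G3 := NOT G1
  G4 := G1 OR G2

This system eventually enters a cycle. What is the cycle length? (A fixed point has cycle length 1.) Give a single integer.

Answer: 4

Derivation:
Step 0: 11101
Step 1: G0=(1+1>=1)=1 G1=G4&G3=1&0=0 G2=1(const) G3=NOT G1=NOT 1=0 G4=G1|G2=1|1=1 -> 10101
Step 2: G0=(1+1>=1)=1 G1=G4&G3=1&0=0 G2=1(const) G3=NOT G1=NOT 0=1 G4=G1|G2=0|1=1 -> 10111
Step 3: G0=(1+1>=1)=1 G1=G4&G3=1&1=1 G2=1(const) G3=NOT G1=NOT 0=1 G4=G1|G2=0|1=1 -> 11111
Step 4: G0=(1+1>=1)=1 G1=G4&G3=1&1=1 G2=1(const) G3=NOT G1=NOT 1=0 G4=G1|G2=1|1=1 -> 11101
State from step 4 equals state from step 0 -> cycle length 4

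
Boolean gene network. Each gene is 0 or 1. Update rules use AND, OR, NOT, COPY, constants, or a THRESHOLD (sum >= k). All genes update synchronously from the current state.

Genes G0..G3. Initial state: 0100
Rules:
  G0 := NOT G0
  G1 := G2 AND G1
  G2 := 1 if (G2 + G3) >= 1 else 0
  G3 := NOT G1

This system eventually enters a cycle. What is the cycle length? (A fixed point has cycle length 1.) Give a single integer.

Step 0: 0100
Step 1: G0=NOT G0=NOT 0=1 G1=G2&G1=0&1=0 G2=(0+0>=1)=0 G3=NOT G1=NOT 1=0 -> 1000
Step 2: G0=NOT G0=NOT 1=0 G1=G2&G1=0&0=0 G2=(0+0>=1)=0 G3=NOT G1=NOT 0=1 -> 0001
Step 3: G0=NOT G0=NOT 0=1 G1=G2&G1=0&0=0 G2=(0+1>=1)=1 G3=NOT G1=NOT 0=1 -> 1011
Step 4: G0=NOT G0=NOT 1=0 G1=G2&G1=1&0=0 G2=(1+1>=1)=1 G3=NOT G1=NOT 0=1 -> 0011
Step 5: G0=NOT G0=NOT 0=1 G1=G2&G1=1&0=0 G2=(1+1>=1)=1 G3=NOT G1=NOT 0=1 -> 1011
State from step 5 equals state from step 3 -> cycle length 2

Answer: 2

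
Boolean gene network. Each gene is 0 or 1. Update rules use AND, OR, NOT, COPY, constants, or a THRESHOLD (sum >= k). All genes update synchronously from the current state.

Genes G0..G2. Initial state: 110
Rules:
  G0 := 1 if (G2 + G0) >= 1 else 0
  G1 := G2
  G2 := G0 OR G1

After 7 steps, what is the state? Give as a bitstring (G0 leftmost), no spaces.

Step 1: G0=(0+1>=1)=1 G1=G2=0 G2=G0|G1=1|1=1 -> 101
Step 2: G0=(1+1>=1)=1 G1=G2=1 G2=G0|G1=1|0=1 -> 111
Step 3: G0=(1+1>=1)=1 G1=G2=1 G2=G0|G1=1|1=1 -> 111
Step 4: G0=(1+1>=1)=1 G1=G2=1 G2=G0|G1=1|1=1 -> 111
Step 5: G0=(1+1>=1)=1 G1=G2=1 G2=G0|G1=1|1=1 -> 111
Step 6: G0=(1+1>=1)=1 G1=G2=1 G2=G0|G1=1|1=1 -> 111
Step 7: G0=(1+1>=1)=1 G1=G2=1 G2=G0|G1=1|1=1 -> 111

111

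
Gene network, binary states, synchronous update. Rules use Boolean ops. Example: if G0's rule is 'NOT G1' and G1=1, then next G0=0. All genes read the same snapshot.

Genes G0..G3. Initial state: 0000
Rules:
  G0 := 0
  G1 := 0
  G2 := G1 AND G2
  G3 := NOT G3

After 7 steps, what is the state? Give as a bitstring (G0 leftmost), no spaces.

Step 1: G0=0(const) G1=0(const) G2=G1&G2=0&0=0 G3=NOT G3=NOT 0=1 -> 0001
Step 2: G0=0(const) G1=0(const) G2=G1&G2=0&0=0 G3=NOT G3=NOT 1=0 -> 0000
Step 3: G0=0(const) G1=0(const) G2=G1&G2=0&0=0 G3=NOT G3=NOT 0=1 -> 0001
Step 4: G0=0(const) G1=0(const) G2=G1&G2=0&0=0 G3=NOT G3=NOT 1=0 -> 0000
Step 5: G0=0(const) G1=0(const) G2=G1&G2=0&0=0 G3=NOT G3=NOT 0=1 -> 0001
Step 6: G0=0(const) G1=0(const) G2=G1&G2=0&0=0 G3=NOT G3=NOT 1=0 -> 0000
Step 7: G0=0(const) G1=0(const) G2=G1&G2=0&0=0 G3=NOT G3=NOT 0=1 -> 0001

0001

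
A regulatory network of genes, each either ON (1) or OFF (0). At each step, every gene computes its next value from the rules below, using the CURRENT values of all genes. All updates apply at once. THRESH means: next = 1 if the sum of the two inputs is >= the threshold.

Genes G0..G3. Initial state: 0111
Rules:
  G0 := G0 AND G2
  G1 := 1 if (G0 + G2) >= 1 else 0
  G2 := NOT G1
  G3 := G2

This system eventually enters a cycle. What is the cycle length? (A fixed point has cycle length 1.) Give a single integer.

Answer: 4

Derivation:
Step 0: 0111
Step 1: G0=G0&G2=0&1=0 G1=(0+1>=1)=1 G2=NOT G1=NOT 1=0 G3=G2=1 -> 0101
Step 2: G0=G0&G2=0&0=0 G1=(0+0>=1)=0 G2=NOT G1=NOT 1=0 G3=G2=0 -> 0000
Step 3: G0=G0&G2=0&0=0 G1=(0+0>=1)=0 G2=NOT G1=NOT 0=1 G3=G2=0 -> 0010
Step 4: G0=G0&G2=0&1=0 G1=(0+1>=1)=1 G2=NOT G1=NOT 0=1 G3=G2=1 -> 0111
State from step 4 equals state from step 0 -> cycle length 4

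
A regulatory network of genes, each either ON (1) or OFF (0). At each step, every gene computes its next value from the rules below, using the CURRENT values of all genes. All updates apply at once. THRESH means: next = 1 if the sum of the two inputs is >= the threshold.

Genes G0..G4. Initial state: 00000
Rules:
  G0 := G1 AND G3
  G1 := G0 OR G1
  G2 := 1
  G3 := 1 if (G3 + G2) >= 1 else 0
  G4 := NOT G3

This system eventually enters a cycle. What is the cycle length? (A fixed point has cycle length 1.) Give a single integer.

Step 0: 00000
Step 1: G0=G1&G3=0&0=0 G1=G0|G1=0|0=0 G2=1(const) G3=(0+0>=1)=0 G4=NOT G3=NOT 0=1 -> 00101
Step 2: G0=G1&G3=0&0=0 G1=G0|G1=0|0=0 G2=1(const) G3=(0+1>=1)=1 G4=NOT G3=NOT 0=1 -> 00111
Step 3: G0=G1&G3=0&1=0 G1=G0|G1=0|0=0 G2=1(const) G3=(1+1>=1)=1 G4=NOT G3=NOT 1=0 -> 00110
Step 4: G0=G1&G3=0&1=0 G1=G0|G1=0|0=0 G2=1(const) G3=(1+1>=1)=1 G4=NOT G3=NOT 1=0 -> 00110
State from step 4 equals state from step 3 -> cycle length 1

Answer: 1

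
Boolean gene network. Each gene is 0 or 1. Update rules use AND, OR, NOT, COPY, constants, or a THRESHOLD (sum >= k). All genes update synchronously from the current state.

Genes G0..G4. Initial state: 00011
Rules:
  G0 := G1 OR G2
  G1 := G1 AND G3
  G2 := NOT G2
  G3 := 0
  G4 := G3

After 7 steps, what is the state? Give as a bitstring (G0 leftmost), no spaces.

Step 1: G0=G1|G2=0|0=0 G1=G1&G3=0&1=0 G2=NOT G2=NOT 0=1 G3=0(const) G4=G3=1 -> 00101
Step 2: G0=G1|G2=0|1=1 G1=G1&G3=0&0=0 G2=NOT G2=NOT 1=0 G3=0(const) G4=G3=0 -> 10000
Step 3: G0=G1|G2=0|0=0 G1=G1&G3=0&0=0 G2=NOT G2=NOT 0=1 G3=0(const) G4=G3=0 -> 00100
Step 4: G0=G1|G2=0|1=1 G1=G1&G3=0&0=0 G2=NOT G2=NOT 1=0 G3=0(const) G4=G3=0 -> 10000
Step 5: G0=G1|G2=0|0=0 G1=G1&G3=0&0=0 G2=NOT G2=NOT 0=1 G3=0(const) G4=G3=0 -> 00100
Step 6: G0=G1|G2=0|1=1 G1=G1&G3=0&0=0 G2=NOT G2=NOT 1=0 G3=0(const) G4=G3=0 -> 10000
Step 7: G0=G1|G2=0|0=0 G1=G1&G3=0&0=0 G2=NOT G2=NOT 0=1 G3=0(const) G4=G3=0 -> 00100

00100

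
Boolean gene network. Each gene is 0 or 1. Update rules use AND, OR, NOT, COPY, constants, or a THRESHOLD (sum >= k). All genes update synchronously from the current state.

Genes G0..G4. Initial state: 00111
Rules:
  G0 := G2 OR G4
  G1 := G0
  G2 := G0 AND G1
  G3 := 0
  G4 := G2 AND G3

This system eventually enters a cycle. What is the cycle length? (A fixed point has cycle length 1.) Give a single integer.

Step 0: 00111
Step 1: G0=G2|G4=1|1=1 G1=G0=0 G2=G0&G1=0&0=0 G3=0(const) G4=G2&G3=1&1=1 -> 10001
Step 2: G0=G2|G4=0|1=1 G1=G0=1 G2=G0&G1=1&0=0 G3=0(const) G4=G2&G3=0&0=0 -> 11000
Step 3: G0=G2|G4=0|0=0 G1=G0=1 G2=G0&G1=1&1=1 G3=0(const) G4=G2&G3=0&0=0 -> 01100
Step 4: G0=G2|G4=1|0=1 G1=G0=0 G2=G0&G1=0&1=0 G3=0(const) G4=G2&G3=1&0=0 -> 10000
Step 5: G0=G2|G4=0|0=0 G1=G0=1 G2=G0&G1=1&0=0 G3=0(const) G4=G2&G3=0&0=0 -> 01000
Step 6: G0=G2|G4=0|0=0 G1=G0=0 G2=G0&G1=0&1=0 G3=0(const) G4=G2&G3=0&0=0 -> 00000
Step 7: G0=G2|G4=0|0=0 G1=G0=0 G2=G0&G1=0&0=0 G3=0(const) G4=G2&G3=0&0=0 -> 00000
State from step 7 equals state from step 6 -> cycle length 1

Answer: 1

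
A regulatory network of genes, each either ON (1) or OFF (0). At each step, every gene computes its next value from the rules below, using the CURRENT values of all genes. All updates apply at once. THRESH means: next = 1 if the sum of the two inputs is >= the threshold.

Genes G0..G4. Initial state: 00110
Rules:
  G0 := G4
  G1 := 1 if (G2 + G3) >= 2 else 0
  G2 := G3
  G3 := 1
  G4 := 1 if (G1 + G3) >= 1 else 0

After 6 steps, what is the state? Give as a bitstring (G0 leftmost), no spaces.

Step 1: G0=G4=0 G1=(1+1>=2)=1 G2=G3=1 G3=1(const) G4=(0+1>=1)=1 -> 01111
Step 2: G0=G4=1 G1=(1+1>=2)=1 G2=G3=1 G3=1(const) G4=(1+1>=1)=1 -> 11111
Step 3: G0=G4=1 G1=(1+1>=2)=1 G2=G3=1 G3=1(const) G4=(1+1>=1)=1 -> 11111
Step 4: G0=G4=1 G1=(1+1>=2)=1 G2=G3=1 G3=1(const) G4=(1+1>=1)=1 -> 11111
Step 5: G0=G4=1 G1=(1+1>=2)=1 G2=G3=1 G3=1(const) G4=(1+1>=1)=1 -> 11111
Step 6: G0=G4=1 G1=(1+1>=2)=1 G2=G3=1 G3=1(const) G4=(1+1>=1)=1 -> 11111

11111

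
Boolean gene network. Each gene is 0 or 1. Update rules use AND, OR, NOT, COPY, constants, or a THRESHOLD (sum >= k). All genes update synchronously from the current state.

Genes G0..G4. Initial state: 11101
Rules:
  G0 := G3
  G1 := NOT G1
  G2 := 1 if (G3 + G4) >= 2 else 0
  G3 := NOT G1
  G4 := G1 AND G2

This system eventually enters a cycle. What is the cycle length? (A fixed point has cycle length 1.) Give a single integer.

Step 0: 11101
Step 1: G0=G3=0 G1=NOT G1=NOT 1=0 G2=(0+1>=2)=0 G3=NOT G1=NOT 1=0 G4=G1&G2=1&1=1 -> 00001
Step 2: G0=G3=0 G1=NOT G1=NOT 0=1 G2=(0+1>=2)=0 G3=NOT G1=NOT 0=1 G4=G1&G2=0&0=0 -> 01010
Step 3: G0=G3=1 G1=NOT G1=NOT 1=0 G2=(1+0>=2)=0 G3=NOT G1=NOT 1=0 G4=G1&G2=1&0=0 -> 10000
Step 4: G0=G3=0 G1=NOT G1=NOT 0=1 G2=(0+0>=2)=0 G3=NOT G1=NOT 0=1 G4=G1&G2=0&0=0 -> 01010
State from step 4 equals state from step 2 -> cycle length 2

Answer: 2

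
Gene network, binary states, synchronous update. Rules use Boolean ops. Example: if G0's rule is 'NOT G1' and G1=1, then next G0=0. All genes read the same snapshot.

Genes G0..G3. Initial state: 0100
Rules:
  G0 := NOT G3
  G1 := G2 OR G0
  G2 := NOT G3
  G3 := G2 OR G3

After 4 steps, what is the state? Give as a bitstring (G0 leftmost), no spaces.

Step 1: G0=NOT G3=NOT 0=1 G1=G2|G0=0|0=0 G2=NOT G3=NOT 0=1 G3=G2|G3=0|0=0 -> 1010
Step 2: G0=NOT G3=NOT 0=1 G1=G2|G0=1|1=1 G2=NOT G3=NOT 0=1 G3=G2|G3=1|0=1 -> 1111
Step 3: G0=NOT G3=NOT 1=0 G1=G2|G0=1|1=1 G2=NOT G3=NOT 1=0 G3=G2|G3=1|1=1 -> 0101
Step 4: G0=NOT G3=NOT 1=0 G1=G2|G0=0|0=0 G2=NOT G3=NOT 1=0 G3=G2|G3=0|1=1 -> 0001

0001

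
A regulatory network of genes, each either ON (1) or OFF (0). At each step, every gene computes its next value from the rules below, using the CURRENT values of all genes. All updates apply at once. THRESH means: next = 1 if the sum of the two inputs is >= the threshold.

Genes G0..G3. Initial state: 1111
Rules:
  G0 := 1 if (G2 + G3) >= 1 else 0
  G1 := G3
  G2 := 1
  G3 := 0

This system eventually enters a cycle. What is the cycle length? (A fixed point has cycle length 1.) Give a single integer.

Step 0: 1111
Step 1: G0=(1+1>=1)=1 G1=G3=1 G2=1(const) G3=0(const) -> 1110
Step 2: G0=(1+0>=1)=1 G1=G3=0 G2=1(const) G3=0(const) -> 1010
Step 3: G0=(1+0>=1)=1 G1=G3=0 G2=1(const) G3=0(const) -> 1010
State from step 3 equals state from step 2 -> cycle length 1

Answer: 1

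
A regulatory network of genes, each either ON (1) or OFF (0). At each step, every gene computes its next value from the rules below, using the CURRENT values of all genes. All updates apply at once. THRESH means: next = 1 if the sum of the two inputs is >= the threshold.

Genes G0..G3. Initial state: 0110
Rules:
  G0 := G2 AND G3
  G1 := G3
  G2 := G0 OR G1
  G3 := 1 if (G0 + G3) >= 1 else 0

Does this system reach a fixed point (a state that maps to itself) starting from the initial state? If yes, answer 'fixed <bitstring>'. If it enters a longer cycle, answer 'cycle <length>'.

Answer: fixed 0000

Derivation:
Step 0: 0110
Step 1: G0=G2&G3=1&0=0 G1=G3=0 G2=G0|G1=0|1=1 G3=(0+0>=1)=0 -> 0010
Step 2: G0=G2&G3=1&0=0 G1=G3=0 G2=G0|G1=0|0=0 G3=(0+0>=1)=0 -> 0000
Step 3: G0=G2&G3=0&0=0 G1=G3=0 G2=G0|G1=0|0=0 G3=(0+0>=1)=0 -> 0000
Fixed point reached at step 2: 0000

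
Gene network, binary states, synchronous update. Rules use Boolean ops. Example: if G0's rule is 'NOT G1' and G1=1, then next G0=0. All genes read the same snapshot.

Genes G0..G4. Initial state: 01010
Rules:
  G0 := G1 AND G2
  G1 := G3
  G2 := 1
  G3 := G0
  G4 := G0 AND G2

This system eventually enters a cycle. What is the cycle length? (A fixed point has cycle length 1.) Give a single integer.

Answer: 3

Derivation:
Step 0: 01010
Step 1: G0=G1&G2=1&0=0 G1=G3=1 G2=1(const) G3=G0=0 G4=G0&G2=0&0=0 -> 01100
Step 2: G0=G1&G2=1&1=1 G1=G3=0 G2=1(const) G3=G0=0 G4=G0&G2=0&1=0 -> 10100
Step 3: G0=G1&G2=0&1=0 G1=G3=0 G2=1(const) G3=G0=1 G4=G0&G2=1&1=1 -> 00111
Step 4: G0=G1&G2=0&1=0 G1=G3=1 G2=1(const) G3=G0=0 G4=G0&G2=0&1=0 -> 01100
State from step 4 equals state from step 1 -> cycle length 3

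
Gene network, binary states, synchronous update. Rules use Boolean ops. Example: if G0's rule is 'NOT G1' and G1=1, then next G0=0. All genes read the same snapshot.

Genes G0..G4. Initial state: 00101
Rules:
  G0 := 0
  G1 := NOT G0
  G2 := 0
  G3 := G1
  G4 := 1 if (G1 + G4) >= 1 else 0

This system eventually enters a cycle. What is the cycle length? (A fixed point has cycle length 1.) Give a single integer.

Answer: 1

Derivation:
Step 0: 00101
Step 1: G0=0(const) G1=NOT G0=NOT 0=1 G2=0(const) G3=G1=0 G4=(0+1>=1)=1 -> 01001
Step 2: G0=0(const) G1=NOT G0=NOT 0=1 G2=0(const) G3=G1=1 G4=(1+1>=1)=1 -> 01011
Step 3: G0=0(const) G1=NOT G0=NOT 0=1 G2=0(const) G3=G1=1 G4=(1+1>=1)=1 -> 01011
State from step 3 equals state from step 2 -> cycle length 1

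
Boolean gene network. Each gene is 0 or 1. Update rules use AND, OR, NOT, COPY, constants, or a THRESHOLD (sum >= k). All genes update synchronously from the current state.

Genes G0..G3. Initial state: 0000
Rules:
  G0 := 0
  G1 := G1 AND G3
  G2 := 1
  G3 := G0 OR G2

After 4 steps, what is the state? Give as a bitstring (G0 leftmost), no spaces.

Step 1: G0=0(const) G1=G1&G3=0&0=0 G2=1(const) G3=G0|G2=0|0=0 -> 0010
Step 2: G0=0(const) G1=G1&G3=0&0=0 G2=1(const) G3=G0|G2=0|1=1 -> 0011
Step 3: G0=0(const) G1=G1&G3=0&1=0 G2=1(const) G3=G0|G2=0|1=1 -> 0011
Step 4: G0=0(const) G1=G1&G3=0&1=0 G2=1(const) G3=G0|G2=0|1=1 -> 0011

0011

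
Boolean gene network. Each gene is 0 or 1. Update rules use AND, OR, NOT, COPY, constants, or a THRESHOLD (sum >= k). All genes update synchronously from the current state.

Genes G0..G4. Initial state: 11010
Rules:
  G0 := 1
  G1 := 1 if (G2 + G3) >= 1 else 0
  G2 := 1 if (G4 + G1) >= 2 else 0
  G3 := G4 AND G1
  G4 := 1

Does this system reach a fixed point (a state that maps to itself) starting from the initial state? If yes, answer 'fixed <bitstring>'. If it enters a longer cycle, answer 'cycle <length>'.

Step 0: 11010
Step 1: G0=1(const) G1=(0+1>=1)=1 G2=(0+1>=2)=0 G3=G4&G1=0&1=0 G4=1(const) -> 11001
Step 2: G0=1(const) G1=(0+0>=1)=0 G2=(1+1>=2)=1 G3=G4&G1=1&1=1 G4=1(const) -> 10111
Step 3: G0=1(const) G1=(1+1>=1)=1 G2=(1+0>=2)=0 G3=G4&G1=1&0=0 G4=1(const) -> 11001
Cycle of length 2 starting at step 1 -> no fixed point

Answer: cycle 2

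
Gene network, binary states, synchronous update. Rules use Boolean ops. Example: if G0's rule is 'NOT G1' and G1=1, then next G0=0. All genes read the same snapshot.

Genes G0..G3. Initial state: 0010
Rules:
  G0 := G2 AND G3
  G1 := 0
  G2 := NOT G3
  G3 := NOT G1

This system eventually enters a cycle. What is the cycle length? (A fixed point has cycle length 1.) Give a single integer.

Answer: 1

Derivation:
Step 0: 0010
Step 1: G0=G2&G3=1&0=0 G1=0(const) G2=NOT G3=NOT 0=1 G3=NOT G1=NOT 0=1 -> 0011
Step 2: G0=G2&G3=1&1=1 G1=0(const) G2=NOT G3=NOT 1=0 G3=NOT G1=NOT 0=1 -> 1001
Step 3: G0=G2&G3=0&1=0 G1=0(const) G2=NOT G3=NOT 1=0 G3=NOT G1=NOT 0=1 -> 0001
Step 4: G0=G2&G3=0&1=0 G1=0(const) G2=NOT G3=NOT 1=0 G3=NOT G1=NOT 0=1 -> 0001
State from step 4 equals state from step 3 -> cycle length 1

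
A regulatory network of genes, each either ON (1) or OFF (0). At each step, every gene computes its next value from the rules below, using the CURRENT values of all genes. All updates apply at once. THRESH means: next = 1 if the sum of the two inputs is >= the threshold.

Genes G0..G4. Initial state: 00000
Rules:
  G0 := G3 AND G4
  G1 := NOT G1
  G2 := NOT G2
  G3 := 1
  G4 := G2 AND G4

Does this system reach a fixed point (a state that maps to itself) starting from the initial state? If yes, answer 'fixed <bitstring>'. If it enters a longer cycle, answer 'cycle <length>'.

Answer: cycle 2

Derivation:
Step 0: 00000
Step 1: G0=G3&G4=0&0=0 G1=NOT G1=NOT 0=1 G2=NOT G2=NOT 0=1 G3=1(const) G4=G2&G4=0&0=0 -> 01110
Step 2: G0=G3&G4=1&0=0 G1=NOT G1=NOT 1=0 G2=NOT G2=NOT 1=0 G3=1(const) G4=G2&G4=1&0=0 -> 00010
Step 3: G0=G3&G4=1&0=0 G1=NOT G1=NOT 0=1 G2=NOT G2=NOT 0=1 G3=1(const) G4=G2&G4=0&0=0 -> 01110
Cycle of length 2 starting at step 1 -> no fixed point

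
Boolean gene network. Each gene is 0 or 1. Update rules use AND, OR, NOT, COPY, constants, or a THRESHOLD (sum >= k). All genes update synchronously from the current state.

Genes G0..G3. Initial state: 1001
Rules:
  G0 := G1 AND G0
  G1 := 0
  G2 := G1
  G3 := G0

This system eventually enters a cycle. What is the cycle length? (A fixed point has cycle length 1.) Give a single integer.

Step 0: 1001
Step 1: G0=G1&G0=0&1=0 G1=0(const) G2=G1=0 G3=G0=1 -> 0001
Step 2: G0=G1&G0=0&0=0 G1=0(const) G2=G1=0 G3=G0=0 -> 0000
Step 3: G0=G1&G0=0&0=0 G1=0(const) G2=G1=0 G3=G0=0 -> 0000
State from step 3 equals state from step 2 -> cycle length 1

Answer: 1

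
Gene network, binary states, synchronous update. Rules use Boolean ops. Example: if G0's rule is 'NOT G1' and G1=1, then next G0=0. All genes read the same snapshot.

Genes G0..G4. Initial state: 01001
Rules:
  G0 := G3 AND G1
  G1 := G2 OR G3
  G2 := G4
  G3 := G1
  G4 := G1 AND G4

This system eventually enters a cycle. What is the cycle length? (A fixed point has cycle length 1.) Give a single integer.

Step 0: 01001
Step 1: G0=G3&G1=0&1=0 G1=G2|G3=0|0=0 G2=G4=1 G3=G1=1 G4=G1&G4=1&1=1 -> 00111
Step 2: G0=G3&G1=1&0=0 G1=G2|G3=1|1=1 G2=G4=1 G3=G1=0 G4=G1&G4=0&1=0 -> 01100
Step 3: G0=G3&G1=0&1=0 G1=G2|G3=1|0=1 G2=G4=0 G3=G1=1 G4=G1&G4=1&0=0 -> 01010
Step 4: G0=G3&G1=1&1=1 G1=G2|G3=0|1=1 G2=G4=0 G3=G1=1 G4=G1&G4=1&0=0 -> 11010
Step 5: G0=G3&G1=1&1=1 G1=G2|G3=0|1=1 G2=G4=0 G3=G1=1 G4=G1&G4=1&0=0 -> 11010
State from step 5 equals state from step 4 -> cycle length 1

Answer: 1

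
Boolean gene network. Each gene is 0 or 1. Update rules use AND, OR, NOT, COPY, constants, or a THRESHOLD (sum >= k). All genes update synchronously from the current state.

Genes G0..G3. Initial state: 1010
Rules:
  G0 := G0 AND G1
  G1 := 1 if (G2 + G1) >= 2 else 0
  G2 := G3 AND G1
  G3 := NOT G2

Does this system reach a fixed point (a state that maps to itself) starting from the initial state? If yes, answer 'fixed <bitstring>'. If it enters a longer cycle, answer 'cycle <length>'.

Step 0: 1010
Step 1: G0=G0&G1=1&0=0 G1=(1+0>=2)=0 G2=G3&G1=0&0=0 G3=NOT G2=NOT 1=0 -> 0000
Step 2: G0=G0&G1=0&0=0 G1=(0+0>=2)=0 G2=G3&G1=0&0=0 G3=NOT G2=NOT 0=1 -> 0001
Step 3: G0=G0&G1=0&0=0 G1=(0+0>=2)=0 G2=G3&G1=1&0=0 G3=NOT G2=NOT 0=1 -> 0001
Fixed point reached at step 2: 0001

Answer: fixed 0001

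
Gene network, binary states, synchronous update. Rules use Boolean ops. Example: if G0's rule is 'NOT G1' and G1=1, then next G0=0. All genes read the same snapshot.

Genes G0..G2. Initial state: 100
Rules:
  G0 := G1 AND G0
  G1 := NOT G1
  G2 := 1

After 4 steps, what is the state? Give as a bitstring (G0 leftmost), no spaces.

Step 1: G0=G1&G0=0&1=0 G1=NOT G1=NOT 0=1 G2=1(const) -> 011
Step 2: G0=G1&G0=1&0=0 G1=NOT G1=NOT 1=0 G2=1(const) -> 001
Step 3: G0=G1&G0=0&0=0 G1=NOT G1=NOT 0=1 G2=1(const) -> 011
Step 4: G0=G1&G0=1&0=0 G1=NOT G1=NOT 1=0 G2=1(const) -> 001

001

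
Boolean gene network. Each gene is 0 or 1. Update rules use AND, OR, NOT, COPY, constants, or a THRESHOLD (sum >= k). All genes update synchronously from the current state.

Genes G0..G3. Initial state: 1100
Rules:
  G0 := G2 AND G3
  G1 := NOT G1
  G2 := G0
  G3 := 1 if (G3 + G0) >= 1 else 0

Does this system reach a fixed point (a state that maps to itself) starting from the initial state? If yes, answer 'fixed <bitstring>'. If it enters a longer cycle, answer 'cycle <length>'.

Step 0: 1100
Step 1: G0=G2&G3=0&0=0 G1=NOT G1=NOT 1=0 G2=G0=1 G3=(0+1>=1)=1 -> 0011
Step 2: G0=G2&G3=1&1=1 G1=NOT G1=NOT 0=1 G2=G0=0 G3=(1+0>=1)=1 -> 1101
Step 3: G0=G2&G3=0&1=0 G1=NOT G1=NOT 1=0 G2=G0=1 G3=(1+1>=1)=1 -> 0011
Cycle of length 2 starting at step 1 -> no fixed point

Answer: cycle 2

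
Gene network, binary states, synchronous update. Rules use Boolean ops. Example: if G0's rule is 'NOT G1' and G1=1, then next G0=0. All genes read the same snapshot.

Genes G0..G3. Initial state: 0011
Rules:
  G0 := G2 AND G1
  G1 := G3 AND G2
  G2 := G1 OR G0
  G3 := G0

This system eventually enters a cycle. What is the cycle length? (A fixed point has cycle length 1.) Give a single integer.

Step 0: 0011
Step 1: G0=G2&G1=1&0=0 G1=G3&G2=1&1=1 G2=G1|G0=0|0=0 G3=G0=0 -> 0100
Step 2: G0=G2&G1=0&1=0 G1=G3&G2=0&0=0 G2=G1|G0=1|0=1 G3=G0=0 -> 0010
Step 3: G0=G2&G1=1&0=0 G1=G3&G2=0&1=0 G2=G1|G0=0|0=0 G3=G0=0 -> 0000
Step 4: G0=G2&G1=0&0=0 G1=G3&G2=0&0=0 G2=G1|G0=0|0=0 G3=G0=0 -> 0000
State from step 4 equals state from step 3 -> cycle length 1

Answer: 1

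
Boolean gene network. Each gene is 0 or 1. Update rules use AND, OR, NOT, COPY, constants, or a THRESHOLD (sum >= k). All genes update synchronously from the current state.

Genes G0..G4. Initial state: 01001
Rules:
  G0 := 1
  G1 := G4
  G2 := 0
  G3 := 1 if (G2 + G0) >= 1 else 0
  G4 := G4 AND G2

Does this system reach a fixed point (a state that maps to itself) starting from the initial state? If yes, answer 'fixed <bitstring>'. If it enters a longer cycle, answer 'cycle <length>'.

Answer: fixed 10010

Derivation:
Step 0: 01001
Step 1: G0=1(const) G1=G4=1 G2=0(const) G3=(0+0>=1)=0 G4=G4&G2=1&0=0 -> 11000
Step 2: G0=1(const) G1=G4=0 G2=0(const) G3=(0+1>=1)=1 G4=G4&G2=0&0=0 -> 10010
Step 3: G0=1(const) G1=G4=0 G2=0(const) G3=(0+1>=1)=1 G4=G4&G2=0&0=0 -> 10010
Fixed point reached at step 2: 10010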